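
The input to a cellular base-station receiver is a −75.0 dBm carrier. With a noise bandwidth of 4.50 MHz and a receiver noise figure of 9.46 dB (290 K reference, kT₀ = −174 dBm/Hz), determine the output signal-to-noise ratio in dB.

23.0 dB

Noise floor: N = −174 + 10 log₁₀(B) + NF
10 log₁₀(4.50×10⁶) = 66.53 dB
N = −174 + 66.53 + 9.46 = −98.01 dBm
SNR = P_sig − N = −75.0 − (−98.01) = 23.01 dB → 23.0 dB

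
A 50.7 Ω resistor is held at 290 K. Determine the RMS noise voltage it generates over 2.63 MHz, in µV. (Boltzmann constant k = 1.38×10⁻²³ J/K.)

1.46 µV

V_n = √(4kTRB)
4kTRB = 4 × 1.38×10⁻²³ × 290 × 5.07×10¹ × 2.63×10⁶ = 2.13×10⁻¹² V²
V_n = √(2.13×10⁻¹²) = 1.46×10⁻⁶ V = 1.46 µV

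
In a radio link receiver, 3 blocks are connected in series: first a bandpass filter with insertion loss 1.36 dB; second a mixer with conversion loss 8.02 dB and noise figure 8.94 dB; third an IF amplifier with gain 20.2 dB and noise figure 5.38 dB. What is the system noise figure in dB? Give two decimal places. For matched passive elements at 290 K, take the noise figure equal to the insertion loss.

Convert to linear (a loss of L dB is a gain of −L dB): F_i = 10^(NF_i/10), G_i = 10^(G_i,dB/10)
  Stage 1: F_1 = 10^(1.36/10) = 1.368, G_1 = 10^(−1.36/10) = 0.7311
  Stage 2: F_2 = 10^(8.94/10) = 7.834, G_2 = 10^(−8.02/10) = 0.1578
  Stage 3: F_3 = 10^(5.38/10) = 3.451, G_3 = 10^(20.2/10) = 104.7
Friis cascade:
  F = 1.368 + (7.834 − 1)/0.7311 + (3.451 − 1)/0.1153 = 31.97
NF = 10 log₁₀(31.97) = 15.05 dB

15.05 dB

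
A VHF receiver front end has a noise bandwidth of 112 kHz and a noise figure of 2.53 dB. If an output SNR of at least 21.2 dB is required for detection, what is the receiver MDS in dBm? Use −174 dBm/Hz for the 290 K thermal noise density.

−99.8 dBm

Sensitivity = −174 + 10 log₁₀(B) + NF + SNR_min
= −174 + 50.49 + 2.53 + 21.2
= −99.78 dBm → −99.8 dBm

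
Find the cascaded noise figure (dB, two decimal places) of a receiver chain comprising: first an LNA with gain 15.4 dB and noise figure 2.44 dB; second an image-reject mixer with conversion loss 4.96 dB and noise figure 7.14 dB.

2.73 dB

Convert to linear (a loss of L dB is a gain of −L dB): F_i = 10^(NF_i/10), G_i = 10^(G_i,dB/10)
  Stage 1: F_1 = 10^(2.44/10) = 1.754, G_1 = 10^(15.4/10) = 34.67
  Stage 2: F_2 = 10^(7.14/10) = 5.176, G_2 = 10^(−4.96/10) = 0.3192
Friis cascade:
  F = 1.754 + (5.176 − 1)/34.67 = 1.874
NF = 10 log₁₀(1.874) = 2.73 dB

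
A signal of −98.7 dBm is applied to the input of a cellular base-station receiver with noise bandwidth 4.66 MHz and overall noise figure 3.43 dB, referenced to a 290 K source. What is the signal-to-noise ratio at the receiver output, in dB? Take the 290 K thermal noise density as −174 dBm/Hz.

5.2 dB

Noise floor: N = −174 + 10 log₁₀(B) + NF
10 log₁₀(4.66×10⁶) = 66.68 dB
N = −174 + 66.68 + 3.43 = −103.89 dBm
SNR = P_sig − N = −98.7 − (−103.89) = 5.19 dB → 5.2 dB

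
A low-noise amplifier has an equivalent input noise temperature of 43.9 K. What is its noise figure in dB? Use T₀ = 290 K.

F = 1 + T_e/T₀ = 1 + 43.9/290 = 1.15138
NF = 10 log₁₀(1.15138) = 0.612 dB

0.612 dB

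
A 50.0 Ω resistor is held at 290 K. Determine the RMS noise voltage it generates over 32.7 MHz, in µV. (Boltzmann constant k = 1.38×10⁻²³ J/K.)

V_n = √(4kTRB)
4kTRB = 4 × 1.38×10⁻²³ × 290 × 5.00×10¹ × 3.27×10⁷ = 2.62×10⁻¹¹ V²
V_n = √(2.62×10⁻¹¹) = 5.12×10⁻⁶ V = 5.12 µV

5.12 µV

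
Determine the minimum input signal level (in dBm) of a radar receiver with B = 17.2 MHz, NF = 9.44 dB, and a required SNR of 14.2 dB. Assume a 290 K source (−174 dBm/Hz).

−78.0 dBm

Sensitivity = −174 + 10 log₁₀(B) + NF + SNR_min
= −174 + 72.36 + 9.44 + 14.2
= −78.00 dBm → −78.0 dBm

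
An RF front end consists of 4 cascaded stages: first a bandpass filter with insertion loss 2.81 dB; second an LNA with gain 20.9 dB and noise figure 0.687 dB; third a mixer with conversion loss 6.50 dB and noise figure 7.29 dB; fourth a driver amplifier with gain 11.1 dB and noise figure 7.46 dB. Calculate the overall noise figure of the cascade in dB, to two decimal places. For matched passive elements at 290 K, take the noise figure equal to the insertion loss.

Convert to linear (a loss of L dB is a gain of −L dB): F_i = 10^(NF_i/10), G_i = 10^(G_i,dB/10)
  Stage 1: F_1 = 10^(2.81/10) = 1.910, G_1 = 10^(−2.81/10) = 0.5236
  Stage 2: F_2 = 10^(0.687/10) = 1.171, G_2 = 10^(20.9/10) = 123.0
  Stage 3: F_3 = 10^(7.29/10) = 5.358, G_3 = 10^(−6.50/10) = 0.2239
  Stage 4: F_4 = 10^(7.46/10) = 5.572, G_4 = 10^(11.1/10) = 12.88
Friis cascade:
  F = 1.910 + (1.171 − 1)/0.5236 + (5.358 − 1)/64.42 + (5.572 − 1)/14.42 = 2.622
NF = 10 log₁₀(2.622) = 4.19 dB

4.19 dB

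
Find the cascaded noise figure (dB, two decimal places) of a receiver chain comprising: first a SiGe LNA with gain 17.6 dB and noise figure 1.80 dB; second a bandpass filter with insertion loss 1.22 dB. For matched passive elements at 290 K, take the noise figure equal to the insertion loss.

Convert to linear (a loss of L dB is a gain of −L dB): F_i = 10^(NF_i/10), G_i = 10^(G_i,dB/10)
  Stage 1: F_1 = 10^(1.80/10) = 1.514, G_1 = 10^(17.6/10) = 57.54
  Stage 2: F_2 = 10^(1.22/10) = 1.324, G_2 = 10^(−1.22/10) = 0.7551
Friis cascade:
  F = 1.514 + (1.324 − 1)/57.54 = 1.519
NF = 10 log₁₀(1.519) = 1.82 dB

1.82 dB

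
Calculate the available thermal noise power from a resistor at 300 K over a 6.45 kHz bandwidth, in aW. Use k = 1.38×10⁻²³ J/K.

P_n = kTB = 1.38×10⁻²³ × 300 × 6.45×10³ = 2.67×10⁻¹⁷ W = 26.7 aW

26.7 aW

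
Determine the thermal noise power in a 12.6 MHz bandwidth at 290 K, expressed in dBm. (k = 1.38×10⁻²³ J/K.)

−103.0 dBm

P_n = kTB = 1.38×10⁻²³ × 290 × 1.26×10⁷ = 5.04×10⁻¹⁴ W
In dBm: 10 log₁₀(5.04×10⁻¹⁴ / 10⁻³) = −103.0 dBm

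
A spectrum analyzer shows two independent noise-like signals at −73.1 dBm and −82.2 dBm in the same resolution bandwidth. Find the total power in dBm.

Convert to linear, add, convert back:
P₁ = 4.90×10⁻¹¹ W, P₂ = 6.03×10⁻¹² W
P_tot = 5.50×10⁻¹¹ W → 10 log₁₀(P_tot / 10⁻³) = −72.6 dBm

−72.6 dBm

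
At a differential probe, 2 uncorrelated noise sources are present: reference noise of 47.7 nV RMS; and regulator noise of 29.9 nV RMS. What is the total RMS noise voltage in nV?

56.3 nV

Uncorrelated sources add in power (mean-square): V_tot = √(ΣV_i²)
V_tot = √[(4.77×10⁻⁸)² + (2.99×10⁻⁸)²] = 5.63×10⁻⁸ V = 56.3 nV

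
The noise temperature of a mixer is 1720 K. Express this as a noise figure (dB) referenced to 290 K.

8.41 dB

F = 1 + T_e/T₀ = 1 + 1720/290 = 6.93103
NF = 10 log₁₀(6.93103) = 8.41 dB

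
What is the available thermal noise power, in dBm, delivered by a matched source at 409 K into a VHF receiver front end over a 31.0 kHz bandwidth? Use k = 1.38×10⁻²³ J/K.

P_n = kTB = 1.38×10⁻²³ × 409 × 3.10×10⁴ = 1.75×10⁻¹⁶ W
In dBm: 10 log₁₀(1.75×10⁻¹⁶ / 10⁻³) = −127.6 dBm

−127.6 dBm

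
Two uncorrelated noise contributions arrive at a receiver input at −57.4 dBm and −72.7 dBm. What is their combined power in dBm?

Convert to linear, add, convert back:
P₁ = 1.82×10⁻⁹ W, P₂ = 5.37×10⁻¹¹ W
P_tot = 1.87×10⁻⁹ W → 10 log₁₀(P_tot / 10⁻³) = −57.3 dBm

−57.3 dBm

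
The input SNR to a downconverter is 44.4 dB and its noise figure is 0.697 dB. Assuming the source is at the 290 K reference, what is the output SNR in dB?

43.703 dB

By definition F = SNR_in/SNR_out, so in dB: SNR_out = SNR_in − NF
SNR_out = 44.4 − 0.697 = 43.703 dB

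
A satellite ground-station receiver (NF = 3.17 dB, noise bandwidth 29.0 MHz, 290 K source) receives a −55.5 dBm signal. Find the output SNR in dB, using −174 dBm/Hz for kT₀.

Noise floor: N = −174 + 10 log₁₀(B) + NF
10 log₁₀(2.90×10⁷) = 74.62 dB
N = −174 + 74.62 + 3.17 = −96.21 dBm
SNR = P_sig − N = −55.5 − (−96.21) = 40.71 dB → 40.7 dB

40.7 dB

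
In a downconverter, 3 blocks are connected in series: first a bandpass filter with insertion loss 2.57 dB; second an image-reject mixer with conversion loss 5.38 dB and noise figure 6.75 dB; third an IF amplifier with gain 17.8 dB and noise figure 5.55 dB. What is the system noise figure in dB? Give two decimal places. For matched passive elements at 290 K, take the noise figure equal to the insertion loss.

13.93 dB

Convert to linear (a loss of L dB is a gain of −L dB): F_i = 10^(NF_i/10), G_i = 10^(G_i,dB/10)
  Stage 1: F_1 = 10^(2.57/10) = 1.807, G_1 = 10^(−2.57/10) = 0.5534
  Stage 2: F_2 = 10^(6.75/10) = 4.732, G_2 = 10^(−5.38/10) = 0.2897
  Stage 3: F_3 = 10^(5.55/10) = 3.589, G_3 = 10^(17.8/10) = 60.26
Friis cascade:
  F = 1.807 + (4.732 − 1)/0.5534 + (3.589 − 1)/0.1603 = 24.70
NF = 10 log₁₀(24.70) = 13.93 dB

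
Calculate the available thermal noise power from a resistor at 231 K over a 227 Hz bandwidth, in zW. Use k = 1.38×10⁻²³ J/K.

P_n = kTB = 1.38×10⁻²³ × 231 × 2.27×10² = 7.24×10⁻¹⁹ W = 724 zW

724 zW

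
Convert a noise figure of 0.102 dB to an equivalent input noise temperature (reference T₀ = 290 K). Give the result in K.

F = 10^(0.102/10) = 1.02376
T_e = (F − 1)·T₀ = (1.02376 − 1) × 290 = 6.89 K

6.89 K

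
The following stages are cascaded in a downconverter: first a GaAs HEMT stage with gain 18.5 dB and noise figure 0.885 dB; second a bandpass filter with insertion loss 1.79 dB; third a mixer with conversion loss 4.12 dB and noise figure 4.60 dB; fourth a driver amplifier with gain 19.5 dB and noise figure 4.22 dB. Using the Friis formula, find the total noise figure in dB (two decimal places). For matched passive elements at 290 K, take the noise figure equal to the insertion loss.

1.35 dB

Convert to linear (a loss of L dB is a gain of −L dB): F_i = 10^(NF_i/10), G_i = 10^(G_i,dB/10)
  Stage 1: F_1 = 10^(0.885/10) = 1.226, G_1 = 10^(18.5/10) = 70.79
  Stage 2: F_2 = 10^(1.79/10) = 1.510, G_2 = 10^(−1.79/10) = 0.6622
  Stage 3: F_3 = 10^(4.60/10) = 2.884, G_3 = 10^(−4.12/10) = 0.3873
  Stage 4: F_4 = 10^(4.22/10) = 2.642, G_4 = 10^(19.5/10) = 89.13
Friis cascade:
  F = 1.226 + (1.510 − 1)/70.79 + (2.884 − 1)/46.88 + (2.642 − 1)/18.16 = 1.364
NF = 10 log₁₀(1.364) = 1.35 dB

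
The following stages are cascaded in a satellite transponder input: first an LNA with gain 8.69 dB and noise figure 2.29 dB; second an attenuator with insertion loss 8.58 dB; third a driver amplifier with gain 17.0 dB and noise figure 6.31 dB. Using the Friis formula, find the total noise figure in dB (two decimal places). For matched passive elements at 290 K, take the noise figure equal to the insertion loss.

7.58 dB

Convert to linear (a loss of L dB is a gain of −L dB): F_i = 10^(NF_i/10), G_i = 10^(G_i,dB/10)
  Stage 1: F_1 = 10^(2.29/10) = 1.694, G_1 = 10^(8.69/10) = 7.396
  Stage 2: F_2 = 10^(8.58/10) = 7.211, G_2 = 10^(−8.58/10) = 0.1387
  Stage 3: F_3 = 10^(6.31/10) = 4.276, G_3 = 10^(17.0/10) = 50.12
Friis cascade:
  F = 1.694 + (7.211 − 1)/7.396 + (4.276 − 1)/1.026 = 5.728
NF = 10 log₁₀(5.728) = 7.58 dB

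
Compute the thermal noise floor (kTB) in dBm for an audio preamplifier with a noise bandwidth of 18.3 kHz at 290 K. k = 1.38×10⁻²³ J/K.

P_n = kTB = 1.38×10⁻²³ × 290 × 1.83×10⁴ = 7.32×10⁻¹⁷ W
In dBm: 10 log₁₀(7.32×10⁻¹⁷ / 10⁻³) = −131.4 dBm

−131.4 dBm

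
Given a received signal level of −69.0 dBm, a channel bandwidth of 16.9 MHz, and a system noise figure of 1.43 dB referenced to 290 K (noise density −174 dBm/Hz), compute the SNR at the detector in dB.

Noise floor: N = −174 + 10 log₁₀(B) + NF
10 log₁₀(1.69×10⁷) = 72.28 dB
N = −174 + 72.28 + 1.43 = −100.29 dBm
SNR = P_sig − N = −69.0 − (−100.29) = 31.29 dB → 31.3 dB

31.3 dB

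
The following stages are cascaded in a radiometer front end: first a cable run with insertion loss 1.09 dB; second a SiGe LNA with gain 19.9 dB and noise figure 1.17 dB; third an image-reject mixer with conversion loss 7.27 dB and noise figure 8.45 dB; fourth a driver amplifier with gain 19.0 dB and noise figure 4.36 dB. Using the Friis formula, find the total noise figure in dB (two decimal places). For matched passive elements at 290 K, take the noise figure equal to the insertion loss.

2.75 dB

Convert to linear (a loss of L dB is a gain of −L dB): F_i = 10^(NF_i/10), G_i = 10^(G_i,dB/10)
  Stage 1: F_1 = 10^(1.09/10) = 1.285, G_1 = 10^(−1.09/10) = 0.7780
  Stage 2: F_2 = 10^(1.17/10) = 1.309, G_2 = 10^(19.9/10) = 97.72
  Stage 3: F_3 = 10^(8.45/10) = 6.998, G_3 = 10^(−7.27/10) = 0.1875
  Stage 4: F_4 = 10^(4.36/10) = 2.729, G_4 = 10^(19.0/10) = 79.43
Friis cascade:
  F = 1.285 + (1.309 − 1)/0.7780 + (6.998 − 1)/76.03 + (2.729 − 1)/14.26 = 1.883
NF = 10 log₁₀(1.883) = 2.75 dB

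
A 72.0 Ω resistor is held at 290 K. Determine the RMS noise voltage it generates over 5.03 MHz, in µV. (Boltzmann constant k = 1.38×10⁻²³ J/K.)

V_n = √(4kTRB)
4kTRB = 4 × 1.38×10⁻²³ × 290 × 7.20×10¹ × 5.03×10⁶ = 5.80×10⁻¹² V²
V_n = √(5.80×10⁻¹²) = 2.41×10⁻⁶ V = 2.41 µV

2.41 µV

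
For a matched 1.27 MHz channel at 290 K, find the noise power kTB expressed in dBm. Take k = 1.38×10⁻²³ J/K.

P_n = kTB = 1.38×10⁻²³ × 290 × 1.27×10⁶ = 5.08×10⁻¹⁵ W
In dBm: 10 log₁₀(5.08×10⁻¹⁵ / 10⁻³) = −112.9 dBm

−112.9 dBm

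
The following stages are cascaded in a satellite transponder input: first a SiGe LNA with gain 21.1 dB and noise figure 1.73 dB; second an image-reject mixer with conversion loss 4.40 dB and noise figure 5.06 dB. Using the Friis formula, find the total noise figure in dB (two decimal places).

1.78 dB

Convert to linear (a loss of L dB is a gain of −L dB): F_i = 10^(NF_i/10), G_i = 10^(G_i,dB/10)
  Stage 1: F_1 = 10^(1.73/10) = 1.489, G_1 = 10^(21.1/10) = 128.8
  Stage 2: F_2 = 10^(5.06/10) = 3.206, G_2 = 10^(−4.40/10) = 0.3631
Friis cascade:
  F = 1.489 + (3.206 − 1)/128.8 = 1.506
NF = 10 log₁₀(1.506) = 1.78 dB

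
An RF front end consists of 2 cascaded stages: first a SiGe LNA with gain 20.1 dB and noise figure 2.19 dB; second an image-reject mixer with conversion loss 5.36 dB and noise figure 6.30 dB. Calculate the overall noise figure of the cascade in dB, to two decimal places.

Convert to linear (a loss of L dB is a gain of −L dB): F_i = 10^(NF_i/10), G_i = 10^(G_i,dB/10)
  Stage 1: F_1 = 10^(2.19/10) = 1.656, G_1 = 10^(20.1/10) = 102.3
  Stage 2: F_2 = 10^(6.30/10) = 4.266, G_2 = 10^(−5.36/10) = 0.2911
Friis cascade:
  F = 1.656 + (4.266 − 1)/102.3 = 1.688
NF = 10 log₁₀(1.688) = 2.27 dB

2.27 dB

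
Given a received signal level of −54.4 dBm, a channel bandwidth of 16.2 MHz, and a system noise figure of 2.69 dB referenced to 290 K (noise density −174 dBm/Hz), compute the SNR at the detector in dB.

44.8 dB

Noise floor: N = −174 + 10 log₁₀(B) + NF
10 log₁₀(1.62×10⁷) = 72.1 dB
N = −174 + 72.1 + 2.69 = −99.21 dBm
SNR = P_sig − N = −54.4 − (−99.21) = 44.81 dB → 44.8 dB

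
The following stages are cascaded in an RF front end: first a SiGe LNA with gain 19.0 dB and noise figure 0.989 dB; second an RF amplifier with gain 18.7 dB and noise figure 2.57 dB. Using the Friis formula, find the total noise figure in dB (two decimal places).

1.02 dB

Convert to linear (a loss of L dB is a gain of −L dB): F_i = 10^(NF_i/10), G_i = 10^(G_i,dB/10)
  Stage 1: F_1 = 10^(0.989/10) = 1.256, G_1 = 10^(19.0/10) = 79.43
  Stage 2: F_2 = 10^(2.57/10) = 1.807, G_2 = 10^(18.7/10) = 74.13
Friis cascade:
  F = 1.256 + (1.807 − 1)/79.43 = 1.266
NF = 10 log₁₀(1.266) = 1.02 dB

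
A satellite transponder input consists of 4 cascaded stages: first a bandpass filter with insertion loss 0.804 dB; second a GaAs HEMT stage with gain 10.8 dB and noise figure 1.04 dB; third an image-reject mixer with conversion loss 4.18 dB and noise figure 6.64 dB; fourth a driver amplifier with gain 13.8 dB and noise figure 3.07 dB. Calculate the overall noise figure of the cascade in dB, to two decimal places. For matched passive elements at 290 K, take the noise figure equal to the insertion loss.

3.34 dB

Convert to linear (a loss of L dB is a gain of −L dB): F_i = 10^(NF_i/10), G_i = 10^(G_i,dB/10)
  Stage 1: F_1 = 10^(0.804/10) = 1.203, G_1 = 10^(−0.804/10) = 0.8310
  Stage 2: F_2 = 10^(1.04/10) = 1.271, G_2 = 10^(10.8/10) = 12.02
  Stage 3: F_3 = 10^(6.64/10) = 4.613, G_3 = 10^(−4.18/10) = 0.3819
  Stage 4: F_4 = 10^(3.07/10) = 2.028, G_4 = 10^(13.8/10) = 23.99
Friis cascade:
  F = 1.203 + (1.271 − 1)/0.8310 + (4.613 − 1)/9.991 + (2.028 − 1)/3.816 = 2.160
NF = 10 log₁₀(2.160) = 3.34 dB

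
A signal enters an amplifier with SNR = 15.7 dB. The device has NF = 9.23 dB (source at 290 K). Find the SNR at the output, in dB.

By definition F = SNR_in/SNR_out, so in dB: SNR_out = SNR_in − NF
SNR_out = 15.7 − 9.23 = 6.47 dB

6.47 dB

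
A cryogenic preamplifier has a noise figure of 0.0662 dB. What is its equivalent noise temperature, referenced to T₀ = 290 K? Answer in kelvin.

4.45 K

F = 10^(0.0662/10) = 1.01536
T_e = (F − 1)·T₀ = (1.01536 − 1) × 290 = 4.45 K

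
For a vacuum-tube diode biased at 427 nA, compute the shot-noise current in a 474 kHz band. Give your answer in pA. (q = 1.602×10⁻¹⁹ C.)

255 pA

I_n = √(2qI·B)
2qI·B = 2 × 1.602×10⁻¹⁹ × 4.27×10⁻⁷ × 4.74×10⁵ = 6.48×10⁻²⁰ A²
I_n = √(6.48×10⁻²⁰) = 2.55×10⁻¹⁰ A = 255 pA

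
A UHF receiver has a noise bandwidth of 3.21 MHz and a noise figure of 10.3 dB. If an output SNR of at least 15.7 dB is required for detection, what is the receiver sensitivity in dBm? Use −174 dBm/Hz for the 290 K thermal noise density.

−82.9 dBm

Sensitivity = −174 + 10 log₁₀(B) + NF + SNR_min
= −174 + 65.07 + 10.3 + 15.7
= −82.93 dBm → −82.9 dBm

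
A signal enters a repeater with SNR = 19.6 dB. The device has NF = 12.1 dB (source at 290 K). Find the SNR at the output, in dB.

By definition F = SNR_in/SNR_out, so in dB: SNR_out = SNR_in − NF
SNR_out = 19.6 − 12.1 = 7.5 dB

7.5 dB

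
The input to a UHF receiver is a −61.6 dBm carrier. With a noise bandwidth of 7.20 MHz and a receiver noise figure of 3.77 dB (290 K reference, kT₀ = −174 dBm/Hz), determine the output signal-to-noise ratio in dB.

40.1 dB

Noise floor: N = −174 + 10 log₁₀(B) + NF
10 log₁₀(7.20×10⁶) = 68.57 dB
N = −174 + 68.57 + 3.77 = −101.66 dBm
SNR = P_sig − N = −61.6 − (−101.66) = 40.06 dB → 40.1 dB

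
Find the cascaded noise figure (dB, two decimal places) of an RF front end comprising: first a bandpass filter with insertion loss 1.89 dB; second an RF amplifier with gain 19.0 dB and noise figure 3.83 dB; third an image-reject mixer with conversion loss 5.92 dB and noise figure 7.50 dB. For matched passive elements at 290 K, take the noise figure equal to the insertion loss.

5.82 dB

Convert to linear (a loss of L dB is a gain of −L dB): F_i = 10^(NF_i/10), G_i = 10^(G_i,dB/10)
  Stage 1: F_1 = 10^(1.89/10) = 1.545, G_1 = 10^(−1.89/10) = 0.6471
  Stage 2: F_2 = 10^(3.83/10) = 2.415, G_2 = 10^(19.0/10) = 79.43
  Stage 3: F_3 = 10^(7.50/10) = 5.623, G_3 = 10^(−5.92/10) = 0.2559
Friis cascade:
  F = 1.545 + (2.415 − 1)/0.6471 + (5.623 − 1)/51.40 = 3.822
NF = 10 log₁₀(3.822) = 5.82 dB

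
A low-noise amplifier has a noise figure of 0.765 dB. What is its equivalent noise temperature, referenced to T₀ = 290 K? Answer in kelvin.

F = 10^(0.765/10) = 1.19261
T_e = (F − 1)·T₀ = (1.19261 − 1) × 290 = 55.9 K

55.9 K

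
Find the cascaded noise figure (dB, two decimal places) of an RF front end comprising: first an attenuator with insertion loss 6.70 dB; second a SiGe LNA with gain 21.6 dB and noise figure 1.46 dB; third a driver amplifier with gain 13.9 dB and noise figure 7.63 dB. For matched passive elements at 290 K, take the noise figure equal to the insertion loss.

8.26 dB

Convert to linear (a loss of L dB is a gain of −L dB): F_i = 10^(NF_i/10), G_i = 10^(G_i,dB/10)
  Stage 1: F_1 = 10^(6.70/10) = 4.677, G_1 = 10^(−6.70/10) = 0.2138
  Stage 2: F_2 = 10^(1.46/10) = 1.400, G_2 = 10^(21.6/10) = 144.5
  Stage 3: F_3 = 10^(7.63/10) = 5.794, G_3 = 10^(13.9/10) = 24.55
Friis cascade:
  F = 4.677 + (1.400 − 1)/0.2138 + (5.794 − 1)/30.90 = 6.702
NF = 10 log₁₀(6.702) = 8.26 dB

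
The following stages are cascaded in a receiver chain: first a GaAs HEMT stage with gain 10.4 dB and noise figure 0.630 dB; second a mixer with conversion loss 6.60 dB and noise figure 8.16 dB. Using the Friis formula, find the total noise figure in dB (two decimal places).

2.21 dB

Convert to linear (a loss of L dB is a gain of −L dB): F_i = 10^(NF_i/10), G_i = 10^(G_i,dB/10)
  Stage 1: F_1 = 10^(0.630/10) = 1.156, G_1 = 10^(10.4/10) = 10.96
  Stage 2: F_2 = 10^(8.16/10) = 6.546, G_2 = 10^(−6.60/10) = 0.2188
Friis cascade:
  F = 1.156 + (6.546 − 1)/10.96 = 1.662
NF = 10 log₁₀(1.662) = 2.21 dB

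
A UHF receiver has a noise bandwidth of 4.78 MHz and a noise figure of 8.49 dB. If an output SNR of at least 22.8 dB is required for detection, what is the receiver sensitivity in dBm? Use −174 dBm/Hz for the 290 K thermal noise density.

Sensitivity = −174 + 10 log₁₀(B) + NF + SNR_min
= −174 + 66.79 + 8.49 + 22.8
= −75.92 dBm → −75.9 dBm

−75.9 dBm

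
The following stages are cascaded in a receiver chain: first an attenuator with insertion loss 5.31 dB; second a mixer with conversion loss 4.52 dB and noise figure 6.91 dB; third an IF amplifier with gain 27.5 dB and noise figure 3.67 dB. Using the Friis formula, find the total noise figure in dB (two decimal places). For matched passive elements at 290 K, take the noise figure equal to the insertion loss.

Convert to linear (a loss of L dB is a gain of −L dB): F_i = 10^(NF_i/10), G_i = 10^(G_i,dB/10)
  Stage 1: F_1 = 10^(5.31/10) = 3.396, G_1 = 10^(−5.31/10) = 0.2944
  Stage 2: F_2 = 10^(6.91/10) = 4.909, G_2 = 10^(−4.52/10) = 0.3532
  Stage 3: F_3 = 10^(3.67/10) = 2.328, G_3 = 10^(27.5/10) = 562.3
Friis cascade:
  F = 3.396 + (4.909 − 1)/0.2944 + (2.328 − 1)/0.1040 = 29.44
NF = 10 log₁₀(29.44) = 14.69 dB

14.69 dB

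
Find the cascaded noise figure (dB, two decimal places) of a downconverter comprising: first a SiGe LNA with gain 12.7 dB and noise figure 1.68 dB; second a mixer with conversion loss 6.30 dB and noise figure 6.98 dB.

Convert to linear (a loss of L dB is a gain of −L dB): F_i = 10^(NF_i/10), G_i = 10^(G_i,dB/10)
  Stage 1: F_1 = 10^(1.68/10) = 1.472, G_1 = 10^(12.7/10) = 18.62
  Stage 2: F_2 = 10^(6.98/10) = 4.989, G_2 = 10^(−6.30/10) = 0.2344
Friis cascade:
  F = 1.472 + (4.989 − 1)/18.62 = 1.687
NF = 10 log₁₀(1.687) = 2.27 dB

2.27 dB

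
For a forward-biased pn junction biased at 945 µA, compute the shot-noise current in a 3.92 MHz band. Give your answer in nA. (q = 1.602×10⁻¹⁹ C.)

34.5 nA

I_n = √(2qI·B)
2qI·B = 2 × 1.602×10⁻¹⁹ × 9.45×10⁻⁴ × 3.92×10⁶ = 1.19×10⁻¹⁵ A²
I_n = √(1.19×10⁻¹⁵) = 3.45×10⁻⁸ A = 34.5 nA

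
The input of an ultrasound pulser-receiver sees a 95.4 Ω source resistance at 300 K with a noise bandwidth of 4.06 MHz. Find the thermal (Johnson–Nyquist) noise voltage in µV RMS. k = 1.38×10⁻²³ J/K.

V_n = √(4kTRB)
4kTRB = 4 × 1.38×10⁻²³ × 300 × 9.54×10¹ × 4.06×10⁶ = 6.41×10⁻¹² V²
V_n = √(6.41×10⁻¹²) = 2.53×10⁻⁶ V = 2.53 µV

2.53 µV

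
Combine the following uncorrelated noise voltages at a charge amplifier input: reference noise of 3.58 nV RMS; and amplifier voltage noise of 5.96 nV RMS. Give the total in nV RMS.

Uncorrelated sources add in power (mean-square): V_tot = √(ΣV_i²)
V_tot = √[(3.58×10⁻⁹)² + (5.96×10⁻⁹)²] = 6.95×10⁻⁹ V = 6.95 nV

6.95 nV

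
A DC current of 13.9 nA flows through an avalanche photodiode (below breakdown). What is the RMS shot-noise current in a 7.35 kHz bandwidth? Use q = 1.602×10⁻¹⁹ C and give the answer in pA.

I_n = √(2qI·B)
2qI·B = 2 × 1.602×10⁻¹⁹ × 1.39×10⁻⁸ × 7.35×10³ = 3.27×10⁻²³ A²
I_n = √(3.27×10⁻²³) = 5.72×10⁻¹² A = 5.72 pA

5.72 pA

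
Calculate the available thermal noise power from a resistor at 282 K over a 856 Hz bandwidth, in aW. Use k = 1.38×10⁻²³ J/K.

P_n = kTB = 1.38×10⁻²³ × 282 × 8.56×10² = 3.33×10⁻¹⁸ W = 3.33 aW

3.33 aW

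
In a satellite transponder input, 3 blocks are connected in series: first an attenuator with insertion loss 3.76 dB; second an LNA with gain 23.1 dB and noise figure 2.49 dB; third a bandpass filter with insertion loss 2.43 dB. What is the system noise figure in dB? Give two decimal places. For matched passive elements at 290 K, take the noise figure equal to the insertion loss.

6.26 dB

Convert to linear (a loss of L dB is a gain of −L dB): F_i = 10^(NF_i/10), G_i = 10^(G_i,dB/10)
  Stage 1: F_1 = 10^(3.76/10) = 2.377, G_1 = 10^(−3.76/10) = 0.4207
  Stage 2: F_2 = 10^(2.49/10) = 1.774, G_2 = 10^(23.1/10) = 204.2
  Stage 3: F_3 = 10^(2.43/10) = 1.750, G_3 = 10^(−2.43/10) = 0.5715
Friis cascade:
  F = 2.377 + (1.774 − 1)/0.4207 + (1.750 − 1)/85.90 = 4.226
NF = 10 log₁₀(4.226) = 6.26 dB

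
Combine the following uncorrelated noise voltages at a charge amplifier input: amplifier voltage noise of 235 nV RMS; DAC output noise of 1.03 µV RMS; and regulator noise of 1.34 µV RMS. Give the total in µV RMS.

1.71 µV

Uncorrelated sources add in power (mean-square): V_tot = √(ΣV_i²)
V_tot = √[(2.35×10⁻⁷)² + (1.03×10⁻⁶)² + (1.34×10⁻⁶)²] = 1.71×10⁻⁶ V = 1.71 µV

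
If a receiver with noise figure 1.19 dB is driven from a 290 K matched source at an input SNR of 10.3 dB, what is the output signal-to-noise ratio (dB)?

By definition F = SNR_in/SNR_out, so in dB: SNR_out = SNR_in − NF
SNR_out = 10.3 − 1.19 = 9.11 dB

9.11 dB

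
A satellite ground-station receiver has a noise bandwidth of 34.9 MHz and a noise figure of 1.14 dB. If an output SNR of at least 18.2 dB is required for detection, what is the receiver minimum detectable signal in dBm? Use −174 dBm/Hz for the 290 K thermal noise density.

−79.2 dBm

Sensitivity = −174 + 10 log₁₀(B) + NF + SNR_min
= −174 + 75.43 + 1.14 + 18.2
= −79.23 dBm → −79.2 dBm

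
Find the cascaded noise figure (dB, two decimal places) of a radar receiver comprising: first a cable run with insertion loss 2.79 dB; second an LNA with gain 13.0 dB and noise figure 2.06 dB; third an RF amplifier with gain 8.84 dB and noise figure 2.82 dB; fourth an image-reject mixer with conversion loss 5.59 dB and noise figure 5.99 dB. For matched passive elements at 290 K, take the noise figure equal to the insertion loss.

Convert to linear (a loss of L dB is a gain of −L dB): F_i = 10^(NF_i/10), G_i = 10^(G_i,dB/10)
  Stage 1: F_1 = 10^(2.79/10) = 1.901, G_1 = 10^(−2.79/10) = 0.5260
  Stage 2: F_2 = 10^(2.06/10) = 1.607, G_2 = 10^(13.0/10) = 19.95
  Stage 3: F_3 = 10^(2.82/10) = 1.914, G_3 = 10^(8.84/10) = 7.656
  Stage 4: F_4 = 10^(5.99/10) = 3.972, G_4 = 10^(−5.59/10) = 0.2761
Friis cascade:
  F = 1.901 + (1.607 − 1)/0.5260 + (1.914 − 1)/10.50 + (3.972 − 1)/80.35 = 3.179
NF = 10 log₁₀(3.179) = 5.02 dB

5.02 dB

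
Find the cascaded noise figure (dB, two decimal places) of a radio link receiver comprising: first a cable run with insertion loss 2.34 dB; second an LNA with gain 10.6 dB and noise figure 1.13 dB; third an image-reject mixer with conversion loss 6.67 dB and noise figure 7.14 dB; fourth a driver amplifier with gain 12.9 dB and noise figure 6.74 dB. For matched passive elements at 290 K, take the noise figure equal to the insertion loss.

Convert to linear (a loss of L dB is a gain of −L dB): F_i = 10^(NF_i/10), G_i = 10^(G_i,dB/10)
  Stage 1: F_1 = 10^(2.34/10) = 1.714, G_1 = 10^(−2.34/10) = 0.5834
  Stage 2: F_2 = 10^(1.13/10) = 1.297, G_2 = 10^(10.6/10) = 11.48
  Stage 3: F_3 = 10^(7.14/10) = 5.176, G_3 = 10^(−6.67/10) = 0.2153
  Stage 4: F_4 = 10^(6.74/10) = 4.721, G_4 = 10^(12.9/10) = 19.50
Friis cascade:
  F = 1.714 + (1.297 − 1)/0.5834 + (5.176 − 1)/6.699 + (4.721 − 1)/1.442 = 5.427
NF = 10 log₁₀(5.427) = 7.35 dB

7.35 dB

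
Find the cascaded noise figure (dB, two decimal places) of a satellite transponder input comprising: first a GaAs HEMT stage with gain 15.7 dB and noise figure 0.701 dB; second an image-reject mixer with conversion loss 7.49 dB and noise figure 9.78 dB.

1.47 dB

Convert to linear (a loss of L dB is a gain of −L dB): F_i = 10^(NF_i/10), G_i = 10^(G_i,dB/10)
  Stage 1: F_1 = 10^(0.701/10) = 1.175, G_1 = 10^(15.7/10) = 37.15
  Stage 2: F_2 = 10^(9.78/10) = 9.506, G_2 = 10^(−7.49/10) = 0.1782
Friis cascade:
  F = 1.175 + (9.506 − 1)/37.15 = 1.404
NF = 10 log₁₀(1.404) = 1.47 dB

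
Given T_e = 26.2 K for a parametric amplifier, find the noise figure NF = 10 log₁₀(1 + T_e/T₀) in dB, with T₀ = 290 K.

F = 1 + T_e/T₀ = 1 + 26.2/290 = 1.09034
NF = 10 log₁₀(1.09034) = 0.376 dB

0.376 dB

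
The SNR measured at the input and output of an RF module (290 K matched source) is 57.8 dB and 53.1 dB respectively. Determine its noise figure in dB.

4.7 dB

NF (dB) = SNR_in(dB) − SNR_out(dB) when the source is at T₀
NF = 57.8 − 53.1 = 4.7 dB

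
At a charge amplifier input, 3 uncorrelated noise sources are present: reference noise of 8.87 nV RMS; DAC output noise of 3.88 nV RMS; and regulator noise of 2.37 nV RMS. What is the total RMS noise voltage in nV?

Uncorrelated sources add in power (mean-square): V_tot = √(ΣV_i²)
V_tot = √[(8.87×10⁻⁹)² + (3.88×10⁻⁹)² + (2.37×10⁻⁹)²] = 9.97×10⁻⁹ V = 9.97 nV

9.97 nV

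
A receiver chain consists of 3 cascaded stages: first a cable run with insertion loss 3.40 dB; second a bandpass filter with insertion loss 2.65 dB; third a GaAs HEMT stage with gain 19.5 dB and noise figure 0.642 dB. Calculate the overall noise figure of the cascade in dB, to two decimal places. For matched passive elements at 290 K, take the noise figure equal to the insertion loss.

Convert to linear (a loss of L dB is a gain of −L dB): F_i = 10^(NF_i/10), G_i = 10^(G_i,dB/10)
  Stage 1: F_1 = 10^(3.40/10) = 2.188, G_1 = 10^(−3.40/10) = 0.4571
  Stage 2: F_2 = 10^(2.65/10) = 1.841, G_2 = 10^(−2.65/10) = 0.5433
  Stage 3: F_3 = 10^(0.642/10) = 1.159, G_3 = 10^(19.5/10) = 89.13
Friis cascade:
  F = 2.188 + (1.841 − 1)/0.4571 + (1.159 − 1)/0.2483 = 4.669
NF = 10 log₁₀(4.669) = 6.69 dB

6.69 dB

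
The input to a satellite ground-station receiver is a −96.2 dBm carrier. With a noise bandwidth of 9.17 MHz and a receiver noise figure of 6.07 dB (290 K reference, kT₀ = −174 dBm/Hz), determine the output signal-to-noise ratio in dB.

2.1 dB

Noise floor: N = −174 + 10 log₁₀(B) + NF
10 log₁₀(9.17×10⁶) = 69.62 dB
N = −174 + 69.62 + 6.07 = −98.31 dBm
SNR = P_sig − N = −96.2 − (−98.31) = 2.11 dB → 2.1 dB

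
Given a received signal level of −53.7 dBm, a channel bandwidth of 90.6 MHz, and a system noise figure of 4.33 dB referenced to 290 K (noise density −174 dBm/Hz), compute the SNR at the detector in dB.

Noise floor: N = −174 + 10 log₁₀(B) + NF
10 log₁₀(9.06×10⁷) = 79.57 dB
N = −174 + 79.57 + 4.33 = −90.10 dBm
SNR = P_sig − N = −53.7 − (−90.10) = 36.40 dB → 36.4 dB

36.4 dB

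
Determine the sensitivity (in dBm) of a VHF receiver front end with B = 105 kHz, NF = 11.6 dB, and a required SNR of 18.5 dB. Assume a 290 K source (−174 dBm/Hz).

−93.7 dBm

Sensitivity = −174 + 10 log₁₀(B) + NF + SNR_min
= −174 + 50.21 + 11.6 + 18.5
= −93.69 dBm → −93.7 dBm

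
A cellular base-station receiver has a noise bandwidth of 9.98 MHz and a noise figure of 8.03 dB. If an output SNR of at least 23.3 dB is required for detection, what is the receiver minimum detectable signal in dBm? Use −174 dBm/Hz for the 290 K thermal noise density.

−72.7 dBm

Sensitivity = −174 + 10 log₁₀(B) + NF + SNR_min
= −174 + 69.99 + 8.03 + 23.3
= −72.68 dBm → −72.7 dBm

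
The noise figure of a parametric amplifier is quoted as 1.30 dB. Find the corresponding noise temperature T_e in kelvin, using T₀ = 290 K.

F = 10^(1.30/10) = 1.34896
T_e = (F − 1)·T₀ = (1.34896 − 1) × 290 = 101 K

101 K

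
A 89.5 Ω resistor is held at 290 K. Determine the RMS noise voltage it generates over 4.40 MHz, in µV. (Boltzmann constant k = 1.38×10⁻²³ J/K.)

2.51 µV

V_n = √(4kTRB)
4kTRB = 4 × 1.38×10⁻²³ × 290 × 8.95×10¹ × 4.40×10⁶ = 6.30×10⁻¹² V²
V_n = √(6.30×10⁻¹²) = 2.51×10⁻⁶ V = 2.51 µV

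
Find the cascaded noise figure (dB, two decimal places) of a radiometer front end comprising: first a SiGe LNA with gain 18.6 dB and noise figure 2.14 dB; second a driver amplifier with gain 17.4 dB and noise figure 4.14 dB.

Convert to linear (a loss of L dB is a gain of −L dB): F_i = 10^(NF_i/10), G_i = 10^(G_i,dB/10)
  Stage 1: F_1 = 10^(2.14/10) = 1.637, G_1 = 10^(18.6/10) = 72.44
  Stage 2: F_2 = 10^(4.14/10) = 2.594, G_2 = 10^(17.4/10) = 54.95
Friis cascade:
  F = 1.637 + (2.594 − 1)/72.44 = 1.659
NF = 10 log₁₀(1.659) = 2.20 dB

2.20 dB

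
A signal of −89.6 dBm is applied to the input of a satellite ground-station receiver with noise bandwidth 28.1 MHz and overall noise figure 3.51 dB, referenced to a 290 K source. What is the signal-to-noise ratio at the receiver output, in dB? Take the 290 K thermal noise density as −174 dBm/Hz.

Noise floor: N = −174 + 10 log₁₀(B) + NF
10 log₁₀(2.81×10⁷) = 74.49 dB
N = −174 + 74.49 + 3.51 = −96.00 dBm
SNR = P_sig − N = −89.6 − (−96.00) = 6.40 dB → 6.4 dB

6.4 dB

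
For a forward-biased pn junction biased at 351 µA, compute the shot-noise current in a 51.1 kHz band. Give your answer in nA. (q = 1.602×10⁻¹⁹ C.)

I_n = √(2qI·B)
2qI·B = 2 × 1.602×10⁻¹⁹ × 3.51×10⁻⁴ × 5.11×10⁴ = 5.75×10⁻¹⁸ A²
I_n = √(5.75×10⁻¹⁸) = 2.40×10⁻⁹ A = 2.40 nA

2.40 nA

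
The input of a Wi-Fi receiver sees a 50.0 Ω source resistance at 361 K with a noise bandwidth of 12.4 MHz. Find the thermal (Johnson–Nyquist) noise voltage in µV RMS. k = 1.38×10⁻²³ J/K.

V_n = √(4kTRB)
4kTRB = 4 × 1.38×10⁻²³ × 361 × 5.00×10¹ × 1.24×10⁷ = 1.24×10⁻¹¹ V²
V_n = √(1.24×10⁻¹¹) = 3.51×10⁻⁶ V = 3.51 µV

3.51 µV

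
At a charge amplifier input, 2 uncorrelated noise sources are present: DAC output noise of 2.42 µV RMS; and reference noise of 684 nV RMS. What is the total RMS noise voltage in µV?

Uncorrelated sources add in power (mean-square): V_tot = √(ΣV_i²)
V_tot = √[(2.42×10⁻⁶)² + (6.84×10⁻⁷)²] = 2.51×10⁻⁶ V = 2.51 µV

2.51 µV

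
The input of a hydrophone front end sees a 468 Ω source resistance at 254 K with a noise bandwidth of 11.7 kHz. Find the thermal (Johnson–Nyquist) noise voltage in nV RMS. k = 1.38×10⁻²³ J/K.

V_n = √(4kTRB)
4kTRB = 4 × 1.38×10⁻²³ × 254 × 4.68×10² × 1.17×10⁴ = 7.68×10⁻¹⁴ V²
V_n = √(7.68×10⁻¹⁴) = 2.77×10⁻⁷ V = 277 nV

277 nV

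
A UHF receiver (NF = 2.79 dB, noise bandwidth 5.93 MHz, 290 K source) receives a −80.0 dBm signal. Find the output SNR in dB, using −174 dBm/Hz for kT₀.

Noise floor: N = −174 + 10 log₁₀(B) + NF
10 log₁₀(5.93×10⁶) = 67.73 dB
N = −174 + 67.73 + 2.79 = −103.48 dBm
SNR = P_sig − N = −80.0 − (−103.48) = 23.48 dB → 23.5 dB

23.5 dB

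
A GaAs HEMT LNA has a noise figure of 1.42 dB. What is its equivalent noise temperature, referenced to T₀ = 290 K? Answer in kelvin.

F = 10^(1.42/10) = 1.38676
T_e = (F − 1)·T₀ = (1.38676 − 1) × 290 = 112 K

112 K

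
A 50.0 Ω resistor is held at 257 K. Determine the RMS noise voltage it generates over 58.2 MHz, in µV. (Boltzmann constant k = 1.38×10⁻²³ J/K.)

6.43 µV

V_n = √(4kTRB)
4kTRB = 4 × 1.38×10⁻²³ × 257 × 5.00×10¹ × 5.82×10⁷ = 4.13×10⁻¹¹ V²
V_n = √(4.13×10⁻¹¹) = 6.43×10⁻⁶ V = 6.43 µV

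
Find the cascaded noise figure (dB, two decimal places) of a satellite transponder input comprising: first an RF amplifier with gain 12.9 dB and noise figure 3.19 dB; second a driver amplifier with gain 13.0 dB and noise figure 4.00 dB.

Convert to linear (a loss of L dB is a gain of −L dB): F_i = 10^(NF_i/10), G_i = 10^(G_i,dB/10)
  Stage 1: F_1 = 10^(3.19/10) = 2.084, G_1 = 10^(12.9/10) = 19.50
  Stage 2: F_2 = 10^(4.00/10) = 2.512, G_2 = 10^(13.0/10) = 19.95
Friis cascade:
  F = 2.084 + (2.512 − 1)/19.50 = 2.162
NF = 10 log₁₀(2.162) = 3.35 dB

3.35 dB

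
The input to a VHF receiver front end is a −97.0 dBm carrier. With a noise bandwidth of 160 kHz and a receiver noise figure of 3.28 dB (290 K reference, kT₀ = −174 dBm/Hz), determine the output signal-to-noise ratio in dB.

Noise floor: N = −174 + 10 log₁₀(B) + NF
10 log₁₀(1.60×10⁵) = 52.04 dB
N = −174 + 52.04 + 3.28 = −118.68 dBm
SNR = P_sig − N = −97.0 − (−118.68) = 21.68 dB → 21.7 dB

21.7 dB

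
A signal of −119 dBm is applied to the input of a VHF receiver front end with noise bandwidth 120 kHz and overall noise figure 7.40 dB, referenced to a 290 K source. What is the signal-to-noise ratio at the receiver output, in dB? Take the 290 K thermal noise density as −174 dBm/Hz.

−3.2 dB

Noise floor: N = −174 + 10 log₁₀(B) + NF
10 log₁₀(1.20×10⁵) = 50.79 dB
N = −174 + 50.79 + 7.40 = −115.81 dBm
SNR = P_sig − N = −119 − (−115.81) = −3.19 dB → −3.2 dB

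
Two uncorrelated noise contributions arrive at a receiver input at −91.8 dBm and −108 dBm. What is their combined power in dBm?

Convert to linear, add, convert back:
P₁ = 6.61×10⁻¹³ W, P₂ = 1.58×10⁻¹⁴ W
P_tot = 6.77×10⁻¹³ W → 10 log₁₀(P_tot / 10⁻³) = −91.7 dBm

−91.7 dBm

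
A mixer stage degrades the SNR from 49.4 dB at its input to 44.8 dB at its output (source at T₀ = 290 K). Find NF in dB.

NF (dB) = SNR_in(dB) − SNR_out(dB) when the source is at T₀
NF = 49.4 − 44.8 = 4.6 dB

4.6 dB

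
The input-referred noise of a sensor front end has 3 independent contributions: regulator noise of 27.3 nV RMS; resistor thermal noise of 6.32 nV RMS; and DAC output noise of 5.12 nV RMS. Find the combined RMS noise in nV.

Uncorrelated sources add in power (mean-square): V_tot = √(ΣV_i²)
V_tot = √[(2.73×10⁻⁸)² + (6.32×10⁻⁹)² + (5.12×10⁻⁹)²] = 2.85×10⁻⁸ V = 28.5 nV

28.5 nV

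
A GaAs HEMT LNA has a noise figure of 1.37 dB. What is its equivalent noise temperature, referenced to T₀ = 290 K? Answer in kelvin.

F = 10^(1.37/10) = 1.37088
T_e = (F − 1)·T₀ = (1.37088 − 1) × 290 = 108 K

108 K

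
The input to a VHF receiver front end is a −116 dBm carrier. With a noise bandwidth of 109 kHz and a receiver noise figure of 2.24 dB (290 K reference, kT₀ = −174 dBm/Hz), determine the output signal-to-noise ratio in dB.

5.4 dB

Noise floor: N = −174 + 10 log₁₀(B) + NF
10 log₁₀(1.09×10⁵) = 50.37 dB
N = −174 + 50.37 + 2.24 = −121.39 dBm
SNR = P_sig − N = −116 − (−121.39) = 5.39 dB → 5.4 dB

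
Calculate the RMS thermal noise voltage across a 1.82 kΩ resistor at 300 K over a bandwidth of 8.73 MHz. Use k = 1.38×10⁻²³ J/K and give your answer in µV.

16.2 µV

V_n = √(4kTRB)
4kTRB = 4 × 1.38×10⁻²³ × 300 × 1.82×10³ × 8.73×10⁶ = 2.63×10⁻¹⁰ V²
V_n = √(2.63×10⁻¹⁰) = 1.62×10⁻⁵ V = 16.2 µV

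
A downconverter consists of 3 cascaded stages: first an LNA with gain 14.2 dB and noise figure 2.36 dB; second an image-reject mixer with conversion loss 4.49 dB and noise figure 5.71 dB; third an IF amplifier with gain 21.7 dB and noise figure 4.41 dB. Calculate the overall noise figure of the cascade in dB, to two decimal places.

Convert to linear (a loss of L dB is a gain of −L dB): F_i = 10^(NF_i/10), G_i = 10^(G_i,dB/10)
  Stage 1: F_1 = 10^(2.36/10) = 1.722, G_1 = 10^(14.2/10) = 26.30
  Stage 2: F_2 = 10^(5.71/10) = 3.724, G_2 = 10^(−4.49/10) = 0.3556
  Stage 3: F_3 = 10^(4.41/10) = 2.761, G_3 = 10^(21.7/10) = 147.9
Friis cascade:
  F = 1.722 + (3.724 − 1)/26.30 + (2.761 − 1)/9.354 = 2.014
NF = 10 log₁₀(2.014) = 3.04 dB

3.04 dB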